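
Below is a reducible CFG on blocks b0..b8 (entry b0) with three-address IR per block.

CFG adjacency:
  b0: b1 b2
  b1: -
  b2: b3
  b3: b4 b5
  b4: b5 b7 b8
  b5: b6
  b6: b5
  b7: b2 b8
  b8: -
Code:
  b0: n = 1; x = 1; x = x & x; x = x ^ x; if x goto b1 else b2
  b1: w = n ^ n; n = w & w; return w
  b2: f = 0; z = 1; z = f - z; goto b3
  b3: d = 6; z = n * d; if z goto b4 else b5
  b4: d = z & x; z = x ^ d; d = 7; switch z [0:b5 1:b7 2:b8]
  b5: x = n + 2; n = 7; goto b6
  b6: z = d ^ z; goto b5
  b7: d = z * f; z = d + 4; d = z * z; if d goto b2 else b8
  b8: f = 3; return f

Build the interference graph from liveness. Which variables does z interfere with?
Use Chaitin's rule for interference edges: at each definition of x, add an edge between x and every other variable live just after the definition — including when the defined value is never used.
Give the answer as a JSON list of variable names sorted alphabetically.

def/use:
  b0 def {n,x} use ∅
  b1 def {n,w} use {n}
  b2 def {f,z} use ∅
  b3 def {d,z} use {n}
  b4 def {d,z} use {x,z}
  b5 def {n,x} use {n}
  b6 def {z} use {d,z}
  b7 def {d,z} use {f,z}
  b8 def {f} use ∅

Backward fixpoint:
  b0 li=∅ lo={n,x}
  b1 li={n} lo=∅
  b2 li={n,x} lo={f,n,x}
  b3 li={f,n,x} lo={d,f,n,x,z}
  b4 li={f,n,x,z} lo={d,f,n,x,z}
  b5 li={d,n,z} lo={d,n,z}
  b6 li={d,n,z} lo={d,n,z}
  b7 li={f,n,x,z} lo={n,x}
  b8 li=∅ lo=∅

Conflict graph:
  d↔{f,n,x,z}
  f↔{d,n,x,z}
  n↔{d,f,w,x,z}
  w↔{n}
  x↔{d,f,n,z}
  z↔{d,f,n,x}

N(z) = ["d", "f", "n", "x"]

Answer: ["d", "f", "n", "x"]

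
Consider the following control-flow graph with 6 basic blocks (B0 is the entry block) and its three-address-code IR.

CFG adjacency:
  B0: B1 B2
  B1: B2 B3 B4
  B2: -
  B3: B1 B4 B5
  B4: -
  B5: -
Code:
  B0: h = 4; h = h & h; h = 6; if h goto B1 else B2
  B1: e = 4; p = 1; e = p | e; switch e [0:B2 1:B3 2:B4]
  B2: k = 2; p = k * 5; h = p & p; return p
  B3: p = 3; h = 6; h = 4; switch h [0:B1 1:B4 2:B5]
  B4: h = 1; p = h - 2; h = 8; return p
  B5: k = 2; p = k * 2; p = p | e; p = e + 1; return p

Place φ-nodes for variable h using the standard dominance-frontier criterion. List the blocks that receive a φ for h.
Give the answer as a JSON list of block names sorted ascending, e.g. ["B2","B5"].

idom tree: B1←B0 B2←B0 B3←B1 B4←B1 B5←B3
Join-block Dom:
  B1: preds {B0,B3}: {B0} ∩ {B0,B1,B3} = {B0}; idom=B0
  B2: preds {B0,B1}: {B0} ∩ {B0,B1} = {B0}; idom=B0
  B4: preds {B1,B3}: {B0,B1} ∩ {B0,B1,B3} = {B0,B1}; idom=B1

Frontier:
  join B1 pred B0: · stop@B0
  join B1 pred B3: B3→B1 stop@B0
  join B2 pred B0: · stop@B0
  join B2 pred B1: B1 stop@B0
  join B4 pred B1: · stop@B1
  join B4 pred B3: B3 stop@B1
  B0: DF=∅
  B1: DF={B1,B2}
  B2: DF=∅
  B3: DF={B1,B4}
  B4: DF=∅
  B5: DF=∅

φ for h: defs {B0,B2,B3,B4}
  DF⁺ = {B1,B2,B4}

Answer: ["B1", "B2", "B4"]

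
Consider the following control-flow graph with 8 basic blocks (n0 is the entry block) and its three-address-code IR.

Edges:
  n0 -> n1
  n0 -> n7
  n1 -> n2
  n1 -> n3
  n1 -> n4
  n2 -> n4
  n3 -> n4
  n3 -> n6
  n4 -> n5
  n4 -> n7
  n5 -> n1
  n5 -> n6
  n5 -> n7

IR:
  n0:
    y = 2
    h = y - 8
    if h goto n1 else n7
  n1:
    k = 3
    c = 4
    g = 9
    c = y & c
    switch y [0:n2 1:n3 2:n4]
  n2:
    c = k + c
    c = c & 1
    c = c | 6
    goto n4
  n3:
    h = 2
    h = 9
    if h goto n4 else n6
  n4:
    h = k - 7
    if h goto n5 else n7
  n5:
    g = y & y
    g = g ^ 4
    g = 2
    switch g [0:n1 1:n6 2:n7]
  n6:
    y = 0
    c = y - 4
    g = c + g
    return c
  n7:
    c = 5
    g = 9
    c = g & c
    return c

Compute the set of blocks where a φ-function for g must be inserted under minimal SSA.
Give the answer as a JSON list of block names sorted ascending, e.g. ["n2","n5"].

idom tree: n1←n0 n2←n1 n3←n1 n4←n1 n5←n4 n6←n1 n7←n0
Dom at joins:
  n1: preds {n0,n5}: {n0} ∩ {n0,n1,n4,n5} = {n0}; idom=n0
  n4: preds {n1,n2,n3}: {n0,n1} ∩ {n0,n1,n2} ∩ {n0,n1,n3} = {n0,n1}; idom=n1
  n6: preds {n3,n5}: {n0,n1,n3} ∩ {n0,n1,n4,n5} = {n0,n1}; idom=n1
  n7: preds {n0,n4,n5}: {n0} ∩ {n0,n1,n4} ∩ {n0,n1,n4,n5} = {n0}; idom=n0

DF derivation:
  n1←n0: walk · to n0
  n1←n5: walk n5→n4→n1 to n0
  n4←n1: walk · to n1
  n4←n2: walk n2 to n1
  n4←n3: walk n3 to n1
  n6←n3: walk n3 to n1
  n6←n5: walk n5→n4 to n1
  n7←n0: walk · to n0
  n7←n4: walk n4→n1 to n0
  n7←n5: walk n5→n4→n1 to n0
  n0 → ∅
  n1 → {n1,n7}
  n2 → {n4}
  n3 → {n4,n6}
  n4 → {n1,n6,n7}
  n5 → {n1,n6,n7}
  n6 → ∅
  n7 → ∅

φ for g: defs {n1,n5,n6,n7}
  DF⁺ = {n1,n6,n7}

Answer: ["n1", "n6", "n7"]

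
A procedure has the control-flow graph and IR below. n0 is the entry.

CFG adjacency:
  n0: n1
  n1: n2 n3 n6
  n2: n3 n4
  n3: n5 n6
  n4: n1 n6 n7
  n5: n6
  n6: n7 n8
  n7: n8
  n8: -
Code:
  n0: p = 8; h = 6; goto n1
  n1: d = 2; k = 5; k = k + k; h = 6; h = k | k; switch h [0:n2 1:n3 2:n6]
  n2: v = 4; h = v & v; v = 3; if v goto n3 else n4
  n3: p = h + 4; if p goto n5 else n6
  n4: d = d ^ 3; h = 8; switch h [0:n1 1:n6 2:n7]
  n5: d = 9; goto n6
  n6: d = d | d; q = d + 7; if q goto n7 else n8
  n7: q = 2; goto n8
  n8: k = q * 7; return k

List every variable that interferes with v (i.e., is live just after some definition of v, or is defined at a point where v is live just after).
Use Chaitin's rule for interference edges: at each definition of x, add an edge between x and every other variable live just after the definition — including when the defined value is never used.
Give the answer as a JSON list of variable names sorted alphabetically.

Answer: ["d", "h"]

Derivation:
def/use:
  n0 def {h,p} use ∅
  n1 def {d,h,k} use ∅
  n2 def {h,v} use ∅
  n3 def {p} use {h}
  n4 def {d,h} use {d}
  n5 def {d} use ∅
  n6 def {d,q} use {d}
  n7 def {q} use ∅
  n8 def {k} use {q}

Live sets:
  live n0: ∅→∅
  live n1: ∅→{d,h}
  live n2: {d}→{d,h}
  live n3: {d,h}→{d}
  live n4: {d}→{d}
  live n5: ∅→{d}
  live n6: {d}→{q}
  live n7: ∅→{q}
  live n8: {q}→∅

Conflict graph:
  d↔{h,k,p,v}
  h↔{d,k,v}
  k↔{d,h}
  p↔{d}
  q↔∅
  v↔{d,h}

N(v) = ["d", "h"]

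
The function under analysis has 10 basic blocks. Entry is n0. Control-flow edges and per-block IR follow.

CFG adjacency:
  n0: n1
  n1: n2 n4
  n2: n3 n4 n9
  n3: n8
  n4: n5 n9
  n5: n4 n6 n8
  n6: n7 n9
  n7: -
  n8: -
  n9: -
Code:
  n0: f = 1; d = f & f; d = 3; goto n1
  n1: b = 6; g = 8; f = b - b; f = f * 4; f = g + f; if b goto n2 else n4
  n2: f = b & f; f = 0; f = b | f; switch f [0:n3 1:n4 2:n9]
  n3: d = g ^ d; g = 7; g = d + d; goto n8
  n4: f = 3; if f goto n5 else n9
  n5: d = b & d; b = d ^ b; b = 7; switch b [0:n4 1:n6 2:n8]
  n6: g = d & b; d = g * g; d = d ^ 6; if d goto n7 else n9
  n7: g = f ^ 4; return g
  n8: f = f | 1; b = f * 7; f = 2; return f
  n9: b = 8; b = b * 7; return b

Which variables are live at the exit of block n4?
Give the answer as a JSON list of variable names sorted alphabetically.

Block summaries:
  n0: {d,f} / ∅
  n1: {b,f,g} / ∅
  n2: {f} / {b,f}
  n3: {d,g} / {d,g}
  n4: {f} / ∅
  n5: {b,d} / {b,d}
  n6: {d,g} / {b,d}
  n7: {g} / {f}
  n8: {b,f} / {f}
  n9: {b} / ∅

Backward fixpoint:
  n0: in=∅ out={d}
  n1: in={d} out={b,d,f,g}
  n2: in={b,d,f,g} out={b,d,f,g}
  n3: in={d,f,g} out={f}
  n4: in={b,d} out={b,d,f}
  n5: in={b,d,f} out={b,d,f}
  n6: in={b,d,f} out={f}
  n7: in={f} out=∅
  n8: in={f} out=∅
  n9: in=∅ out=∅

live-out(n4) = ["b", "d", "f"]

Answer: ["b", "d", "f"]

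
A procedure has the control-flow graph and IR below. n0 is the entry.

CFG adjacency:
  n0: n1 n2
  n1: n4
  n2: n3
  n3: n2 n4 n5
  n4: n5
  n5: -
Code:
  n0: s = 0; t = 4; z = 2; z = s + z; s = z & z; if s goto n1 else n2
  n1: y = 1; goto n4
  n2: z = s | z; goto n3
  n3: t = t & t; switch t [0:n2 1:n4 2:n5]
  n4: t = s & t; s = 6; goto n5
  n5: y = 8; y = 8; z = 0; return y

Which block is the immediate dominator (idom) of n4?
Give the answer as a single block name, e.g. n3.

idom tree: n1←n0 n2←n0 n3←n2 n4←n0 n5←n0
Join-block Dom:
  n2: preds {n0,n3}: {n0} ∩ {n0,n2,n3} = {n0}; idom=n0
  n4: preds {n1,n3}: {n0,n1} ∩ {n0,n2,n3} = {n0}; idom=n0
  n5: preds {n3,n4}: {n0,n2,n3} ∩ {n0,n4} = {n0}; idom=n0

idom(n4) = n0

Answer: n0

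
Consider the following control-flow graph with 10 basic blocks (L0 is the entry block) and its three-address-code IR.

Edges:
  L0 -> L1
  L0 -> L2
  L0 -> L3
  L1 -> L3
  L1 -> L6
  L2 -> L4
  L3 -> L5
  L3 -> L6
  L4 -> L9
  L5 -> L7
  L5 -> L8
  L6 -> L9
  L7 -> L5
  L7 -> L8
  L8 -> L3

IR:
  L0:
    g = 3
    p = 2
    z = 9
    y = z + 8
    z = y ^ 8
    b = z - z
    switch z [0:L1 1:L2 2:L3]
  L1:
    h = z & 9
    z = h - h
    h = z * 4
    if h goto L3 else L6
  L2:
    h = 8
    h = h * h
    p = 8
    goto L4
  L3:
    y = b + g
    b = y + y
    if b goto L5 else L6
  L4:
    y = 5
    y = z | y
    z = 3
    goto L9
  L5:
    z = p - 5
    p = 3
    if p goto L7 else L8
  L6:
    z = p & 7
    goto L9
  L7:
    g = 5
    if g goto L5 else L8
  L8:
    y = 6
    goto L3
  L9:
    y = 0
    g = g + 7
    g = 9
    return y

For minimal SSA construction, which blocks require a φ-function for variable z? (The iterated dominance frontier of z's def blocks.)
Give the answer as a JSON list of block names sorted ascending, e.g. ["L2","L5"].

Answer: ["L3", "L5", "L6", "L9"]

Analysis:
idom tree: L1←L0 L2←L0 L3←L0 L4←L2 L5←L3 L6←L0 L7←L5 L8←L5 L9←L0
Join-block Dom:
  L3: preds {L0,L1,L8}: {L0} ∩ {L0,L1} ∩ {L0,L3,L5,L8} = {L0}; idom=L0
  L5: preds {L3,L7}: {L0,L3} ∩ {L0,L3,L5,L7} = {L0,L3}; idom=L3
  L6: preds {L1,L3}: {L0,L1} ∩ {L0,L3} = {L0}; idom=L0
  L8: preds {L5,L7}: {L0,L3,L5} ∩ {L0,L3,L5,L7} = {L0,L3,L5}; idom=L5
  L9: preds {L4,L6}: {L0,L2,L4} ∩ {L0,L6} = {L0}; idom=L0

DF derivation:
  join L3 pred L0: · stop@L0
  join L3 pred L1: L1 stop@L0
  join L3 pred L8: L8→L5→L3 stop@L0
  join L5 pred L3: · stop@L3
  join L5 pred L7: L7→L5 stop@L3
  join L6 pred L1: L1 stop@L0
  join L6 pred L3: L3 stop@L0
  join L8 pred L5: · stop@L5
  join L8 pred L7: L7 stop@L5
  join L9 pred L4: L4→L2 stop@L0
  join L9 pred L6: L6 stop@L0
  L0: DF=∅
  L1: DF={L3,L6}
  L2: DF={L9}
  L3: DF={L3,L6}
  L4: DF={L9}
  L5: DF={L3,L5}
  L6: DF={L9}
  L7: DF={L5,L8}
  L8: DF={L3}
  L9: DF=∅

φ for z: defs {L0,L1,L4,L5,L6}
  DF⁺ = {L3,L5,L6,L9}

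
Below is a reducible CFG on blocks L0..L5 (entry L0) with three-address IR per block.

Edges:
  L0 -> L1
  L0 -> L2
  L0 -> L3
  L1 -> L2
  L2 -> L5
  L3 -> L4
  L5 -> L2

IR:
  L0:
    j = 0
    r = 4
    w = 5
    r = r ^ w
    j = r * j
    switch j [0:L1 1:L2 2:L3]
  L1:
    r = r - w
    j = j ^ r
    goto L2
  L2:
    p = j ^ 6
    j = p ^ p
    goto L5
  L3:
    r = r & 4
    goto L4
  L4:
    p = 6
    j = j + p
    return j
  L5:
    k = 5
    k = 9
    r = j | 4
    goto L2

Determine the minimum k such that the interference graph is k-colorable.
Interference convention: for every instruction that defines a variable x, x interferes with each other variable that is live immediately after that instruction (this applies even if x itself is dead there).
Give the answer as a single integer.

Block summaries:
  L0: def={j,r,w} ue=∅
  L1: def={j,r} ue={j,r,w}
  L2: def={j,p} ue={j}
  L3: def={r} ue={r}
  L4: def={j,p} ue={j}
  L5: def={k,r} ue={j}

Live sets:
  L0 li=∅ lo={j,r,w}
  L1 li={j,r,w} lo={j}
  L2 li={j} lo={j}
  L3 li={j,r} lo={j}
  L4 li={j} lo=∅
  L5 li={j} lo={j}

Conflict graph:
  j↔{k,p,r,w}
  k↔{j}
  p↔{j}
  r↔{j,w}
  w↔{j,r}

Colouring:
  {j,r,w} pairwise interfere (3-clique) ⇒ χ ≥ 3
  assign j→r0 k→r1 p→r1 r→r1 w→r2 — no edge inside a register ⇒ χ ≤ 3
  χ = 3

Answer: 3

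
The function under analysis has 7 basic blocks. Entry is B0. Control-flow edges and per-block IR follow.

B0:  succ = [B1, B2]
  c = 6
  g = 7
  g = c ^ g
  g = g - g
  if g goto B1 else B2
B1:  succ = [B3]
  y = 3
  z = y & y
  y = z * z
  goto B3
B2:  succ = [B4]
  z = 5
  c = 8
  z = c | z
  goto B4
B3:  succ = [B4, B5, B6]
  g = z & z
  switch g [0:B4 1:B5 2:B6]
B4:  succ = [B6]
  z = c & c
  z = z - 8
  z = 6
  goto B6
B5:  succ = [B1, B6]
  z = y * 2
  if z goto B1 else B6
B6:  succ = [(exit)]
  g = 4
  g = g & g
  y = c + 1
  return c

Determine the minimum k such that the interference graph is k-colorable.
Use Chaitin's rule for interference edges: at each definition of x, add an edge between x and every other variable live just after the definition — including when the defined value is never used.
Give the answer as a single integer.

Block summaries:
  B0: def={c,g} ue=∅
  B1: def={y,z} ue=∅
  B2: def={c,z} ue=∅
  B3: def={g} ue={z}
  B4: def={z} ue={c}
  B5: def={z} ue={y}
  B6: def={g,y} ue={c}

Live sets:
  live B0: ∅→{c}
  live B1: {c}→{c,y,z}
  live B2: ∅→{c}
  live B3: {c,y,z}→{c,y}
  live B4: {c}→{c}
  live B5: {c,y}→{c}
  live B6: {c}→∅

Interfere edges:
  c: {g,y,z}
  g: {c,y}
  y: {c,g,z}
  z: {c,y}

Chromatic number:
  {c,g,y} pairwise interfere (3-clique) ⇒ χ ≥ 3
  3-colouring: r0={c}  r1={y}  r2={g,z}
  χ = 3

Answer: 3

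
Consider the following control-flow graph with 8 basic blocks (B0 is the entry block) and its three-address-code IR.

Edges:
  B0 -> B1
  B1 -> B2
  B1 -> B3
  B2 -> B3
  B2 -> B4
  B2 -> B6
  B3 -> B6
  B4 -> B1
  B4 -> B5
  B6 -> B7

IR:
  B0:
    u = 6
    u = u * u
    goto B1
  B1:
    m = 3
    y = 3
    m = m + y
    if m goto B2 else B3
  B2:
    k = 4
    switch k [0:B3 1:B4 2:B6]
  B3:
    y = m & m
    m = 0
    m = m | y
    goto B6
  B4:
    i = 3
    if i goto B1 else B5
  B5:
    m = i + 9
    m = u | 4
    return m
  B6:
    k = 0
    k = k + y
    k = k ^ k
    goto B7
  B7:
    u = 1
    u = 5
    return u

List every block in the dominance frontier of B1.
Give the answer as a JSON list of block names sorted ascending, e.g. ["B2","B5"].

idom tree: B1←B0 B2←B1 B3←B1 B4←B2 B5←B4 B6←B1 B7←B6
Dom at joins:
  B1: preds {B0,B4}: {B0} ∩ {B0,B1,B2,B4} = {B0}; idom=B0
  B3: preds {B1,B2}: {B0,B1} ∩ {B0,B1,B2} = {B0,B1}; idom=B1
  B6: preds {B2,B3}: {B0,B1,B2} ∩ {B0,B1,B3} = {B0,B1}; idom=B1

DF derivation:
  join B1 pred B0: · stop@B0
  join B1 pred B4: B4→B2→B1 stop@B0
  join B3 pred B1: · stop@B1
  join B3 pred B2: B2 stop@B1
  join B6 pred B2: B2 stop@B1
  join B6 pred B3: B3 stop@B1
  DF(B0)=∅
  DF(B1)={B1}
  DF(B2)={B1,B3,B6}
  DF(B3)={B6}
  DF(B4)={B1}
  DF(B5)=∅
  DF(B6)=∅
  DF(B7)=∅

DF(B1) = ["B1"]

Answer: ["B1"]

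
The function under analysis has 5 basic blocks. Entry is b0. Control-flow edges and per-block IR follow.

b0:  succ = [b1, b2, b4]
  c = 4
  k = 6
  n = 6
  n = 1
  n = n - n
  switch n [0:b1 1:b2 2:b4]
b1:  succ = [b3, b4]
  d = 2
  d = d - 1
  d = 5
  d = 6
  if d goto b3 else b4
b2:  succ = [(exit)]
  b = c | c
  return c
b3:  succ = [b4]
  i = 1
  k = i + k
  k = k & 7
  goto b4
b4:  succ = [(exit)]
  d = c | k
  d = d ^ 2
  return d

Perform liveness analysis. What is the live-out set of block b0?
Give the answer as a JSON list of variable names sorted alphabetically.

Answer: ["c", "k"]

Analysis:
def/use:
  b0 def {c,k,n} use ∅
  b1 def {d} use ∅
  b2 def {b} use {c}
  b3 def {i,k} use {k}
  b4 def {d} use {c,k}

Backward fixpoint:
  live b0: ∅→{c,k}
  live b1: {c,k}→{c,k}
  live b2: {c}→∅
  live b3: {c,k}→{c,k}
  live b4: {c,k}→∅

live-out(b0) = ["c", "k"]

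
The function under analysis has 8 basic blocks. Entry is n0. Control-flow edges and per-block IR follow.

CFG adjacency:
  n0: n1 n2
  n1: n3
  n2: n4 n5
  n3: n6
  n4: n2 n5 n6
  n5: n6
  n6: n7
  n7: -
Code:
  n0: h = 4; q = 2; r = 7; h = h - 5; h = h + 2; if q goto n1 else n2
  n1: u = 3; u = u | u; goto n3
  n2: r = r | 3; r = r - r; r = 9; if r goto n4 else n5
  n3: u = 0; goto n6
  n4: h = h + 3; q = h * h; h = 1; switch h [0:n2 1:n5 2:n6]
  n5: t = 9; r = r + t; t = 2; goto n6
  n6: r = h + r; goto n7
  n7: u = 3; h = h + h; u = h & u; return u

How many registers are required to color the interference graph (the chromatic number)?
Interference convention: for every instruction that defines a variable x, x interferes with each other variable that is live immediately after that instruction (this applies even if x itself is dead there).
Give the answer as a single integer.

Block summaries:
  n0 def {h,q,r} use ∅
  n1 def {u} use ∅
  n2 def {r} use {r}
  n3 def {u} use ∅
  n4 def {h,q} use {h}
  n5 def {r,t} use {r}
  n6 def {r} use {h,r}
  n7 def {h,u} use {h}

Liveness:
  n0 li=∅ lo={h,r}
  n1 li={h,r} lo={h,r}
  n2 li={h,r} lo={h,r}
  n3 li={h,r} lo={h,r}
  n4 li={h,r} lo={h,r}
  n5 li={h,r} lo={h,r}
  n6 li={h,r} lo={h}
  n7 li={h} lo=∅

Interference:
  h: {q,r,t,u}
  q: {h,r}
  r: {h,q,t,u}
  t: {h,r}
  u: {h,r}

Colouring:
  lower bound: {h,q,r} mutually conflict ⇒ χ ≥ 3
  assign h→R0 q→R2 r→R1 t→R2 u→R2 — no edge inside a register ⇒ χ ≤ 3
  χ = 3

Answer: 3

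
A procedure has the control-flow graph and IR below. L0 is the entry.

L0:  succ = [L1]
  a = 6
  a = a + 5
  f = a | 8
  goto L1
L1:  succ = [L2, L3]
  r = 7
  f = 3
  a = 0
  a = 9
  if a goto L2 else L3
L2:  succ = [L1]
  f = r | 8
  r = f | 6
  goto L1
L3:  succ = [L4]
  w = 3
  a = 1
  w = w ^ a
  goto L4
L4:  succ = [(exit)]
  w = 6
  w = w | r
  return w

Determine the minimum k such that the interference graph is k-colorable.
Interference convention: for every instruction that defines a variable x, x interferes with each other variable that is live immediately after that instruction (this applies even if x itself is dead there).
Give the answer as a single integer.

def/use:
  L0 def {a,f} use ∅
  L1 def {a,f,r} use ∅
  L2 def {f,r} use {r}
  L3 def {a,w} use ∅
  L4 def {w} use {r}

Live sets:
  L0 li=∅ lo=∅
  L1 li=∅ lo={r}
  L2 li={r} lo=∅
  L3 li={r} lo={r}
  L4 li={r} lo=∅

Conflict graph:
  a: {r,w}
  f: {r}
  r: {a,f,w}
  w: {a,r}

Colouring:
  clique {a,r,w} ⇒ need ≥ 3
  3-colouring: R0={r}  R1={a,f}  R2={w}
  χ = 3

Answer: 3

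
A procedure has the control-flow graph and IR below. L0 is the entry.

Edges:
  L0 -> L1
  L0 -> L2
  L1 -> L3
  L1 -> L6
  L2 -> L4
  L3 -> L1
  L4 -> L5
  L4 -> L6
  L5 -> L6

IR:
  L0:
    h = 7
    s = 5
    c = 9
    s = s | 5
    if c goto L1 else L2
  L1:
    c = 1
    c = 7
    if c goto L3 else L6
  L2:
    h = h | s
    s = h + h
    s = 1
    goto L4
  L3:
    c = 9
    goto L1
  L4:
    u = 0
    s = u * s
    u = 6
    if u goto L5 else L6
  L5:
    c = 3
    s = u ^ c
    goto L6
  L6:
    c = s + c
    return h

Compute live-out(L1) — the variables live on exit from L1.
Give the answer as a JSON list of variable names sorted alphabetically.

Block summaries:
  L0: def={c,h,s} ue=∅
  L1: def={c} ue=∅
  L2: def={h,s} ue={h,s}
  L3: def={c} ue=∅
  L4: def={s,u} ue={s}
  L5: def={c,s} ue={u}
  L6: def={c} ue={c,h,s}

Liveness:
  L0: in=∅ out={c,h,s}
  L1: in={h,s} out={c,h,s}
  L2: in={c,h,s} out={c,h,s}
  L3: in={h,s} out={h,s}
  L4: in={c,h,s} out={c,h,s,u}
  L5: in={h,u} out={c,h,s}
  L6: in={c,h,s} out=∅

live-out(L1) = ["c", "h", "s"]

Answer: ["c", "h", "s"]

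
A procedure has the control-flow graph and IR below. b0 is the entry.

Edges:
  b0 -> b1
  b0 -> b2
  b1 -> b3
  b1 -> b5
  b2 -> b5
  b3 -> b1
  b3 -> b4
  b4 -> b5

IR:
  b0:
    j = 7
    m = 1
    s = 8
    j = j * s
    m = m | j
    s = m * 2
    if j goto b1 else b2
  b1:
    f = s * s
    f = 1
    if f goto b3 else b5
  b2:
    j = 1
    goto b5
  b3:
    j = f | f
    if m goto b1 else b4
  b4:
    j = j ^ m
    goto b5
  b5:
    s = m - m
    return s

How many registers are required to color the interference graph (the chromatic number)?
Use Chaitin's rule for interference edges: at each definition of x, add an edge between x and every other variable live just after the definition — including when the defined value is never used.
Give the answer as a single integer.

Per-block:
  b0 def {j,m,s} use ∅
  b1 def {f} use {s}
  b2 def {j} use ∅
  b3 def {j} use {f,m}
  b4 def {j} use {j,m}
  b5 def {s} use {m}

Live sets:
  b0: in=∅ out={m,s}
  b1: in={m,s} out={f,m,s}
  b2: in={m} out={m}
  b3: in={f,m,s} out={j,m,s}
  b4: in={j,m} out={m}
  b5: in={m} out=∅

Conflict graph:
  f: {m,s}
  j: {m,s}
  m: {f,j,s}
  s: {f,j,m}

Colouring:
  clique {f,m,s} ⇒ need ≥ 3
  assign f→r2 j→r2 m→r0 s→r1 — no edge inside a register ⇒ χ ≤ 3
  χ = 3

Answer: 3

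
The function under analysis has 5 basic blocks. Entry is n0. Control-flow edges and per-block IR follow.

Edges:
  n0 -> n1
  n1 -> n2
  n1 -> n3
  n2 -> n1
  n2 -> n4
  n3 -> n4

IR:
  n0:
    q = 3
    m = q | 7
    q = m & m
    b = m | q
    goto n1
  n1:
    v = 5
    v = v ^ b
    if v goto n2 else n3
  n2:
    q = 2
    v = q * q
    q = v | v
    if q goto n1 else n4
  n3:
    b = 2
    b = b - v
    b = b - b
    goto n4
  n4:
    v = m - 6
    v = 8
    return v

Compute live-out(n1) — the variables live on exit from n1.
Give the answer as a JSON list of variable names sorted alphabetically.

Per-block:
  n0: def={b,m,q} ue=∅
  n1: def={v} ue={b}
  n2: def={q,v} ue=∅
  n3: def={b} ue={v}
  n4: def={v} ue={m}

Liveness:
  n0 li=∅ lo={b,m}
  n1 li={b,m} lo={b,m,v}
  n2 li={b,m} lo={b,m}
  n3 li={m,v} lo={m}
  n4 li={m} lo=∅

live-out(n1) = ["b", "m", "v"]

Answer: ["b", "m", "v"]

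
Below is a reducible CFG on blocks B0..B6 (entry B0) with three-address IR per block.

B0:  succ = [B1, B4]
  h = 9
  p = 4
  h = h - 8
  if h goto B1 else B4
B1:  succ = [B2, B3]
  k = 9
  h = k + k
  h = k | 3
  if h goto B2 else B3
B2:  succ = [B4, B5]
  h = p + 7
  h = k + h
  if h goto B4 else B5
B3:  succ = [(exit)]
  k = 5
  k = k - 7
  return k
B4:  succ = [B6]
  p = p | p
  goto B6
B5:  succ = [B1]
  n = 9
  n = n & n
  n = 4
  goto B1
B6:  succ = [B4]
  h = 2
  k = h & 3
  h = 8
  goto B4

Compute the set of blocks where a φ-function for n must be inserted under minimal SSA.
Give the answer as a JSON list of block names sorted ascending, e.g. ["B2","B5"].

Answer: ["B1", "B4"]

Working:
idom tree: B1←B0 B2←B1 B3←B1 B4←B0 B5←B2 B6←B4
Dom∩ at merges:
  B1: preds {B0,B5}: {B0} ∩ {B0,B1,B2,B5} = {B0}; idom=B0
  B4: preds {B0,B2,B6}: {B0} ∩ {B0,B1,B2} ∩ {B0,B4,B6} = {B0}; idom=B0

Frontier:
  join B1 pred B0: · stop@B0
  join B1 pred B5: B5→B2→B1 stop@B0
  join B4 pred B0: · stop@B0
  join B4 pred B2: B2→B1 stop@B0
  join B4 pred B6: B6→B4 stop@B0
  B0: DF=∅
  B1: DF={B1,B4}
  B2: DF={B1,B4}
  B3: DF=∅
  B4: DF={B4}
  B5: DF={B1}
  B6: DF={B4}

φ for n: defs {B5}
  DF⁺ = {B1,B4}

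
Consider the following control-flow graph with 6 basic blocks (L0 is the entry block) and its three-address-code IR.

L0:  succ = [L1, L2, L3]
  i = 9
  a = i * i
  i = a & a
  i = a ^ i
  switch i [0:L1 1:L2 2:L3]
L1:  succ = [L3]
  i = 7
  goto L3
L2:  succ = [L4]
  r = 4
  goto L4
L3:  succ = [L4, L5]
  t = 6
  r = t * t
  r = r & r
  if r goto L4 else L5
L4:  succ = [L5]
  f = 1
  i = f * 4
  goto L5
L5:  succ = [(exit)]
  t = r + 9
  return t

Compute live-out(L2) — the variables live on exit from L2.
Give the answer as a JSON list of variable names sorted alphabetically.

Answer: ["r"]

Analysis:
Per-block:
  L0: def={a,i} ue=∅
  L1: def={i} ue=∅
  L2: def={r} ue=∅
  L3: def={r,t} ue=∅
  L4: def={f,i} ue=∅
  L5: def={t} ue={r}

Live sets:
  L0 li=∅ lo=∅
  L1 li=∅ lo=∅
  L2 li=∅ lo={r}
  L3 li=∅ lo={r}
  L4 li={r} lo={r}
  L5 li={r} lo=∅

live-out(L2) = ["r"]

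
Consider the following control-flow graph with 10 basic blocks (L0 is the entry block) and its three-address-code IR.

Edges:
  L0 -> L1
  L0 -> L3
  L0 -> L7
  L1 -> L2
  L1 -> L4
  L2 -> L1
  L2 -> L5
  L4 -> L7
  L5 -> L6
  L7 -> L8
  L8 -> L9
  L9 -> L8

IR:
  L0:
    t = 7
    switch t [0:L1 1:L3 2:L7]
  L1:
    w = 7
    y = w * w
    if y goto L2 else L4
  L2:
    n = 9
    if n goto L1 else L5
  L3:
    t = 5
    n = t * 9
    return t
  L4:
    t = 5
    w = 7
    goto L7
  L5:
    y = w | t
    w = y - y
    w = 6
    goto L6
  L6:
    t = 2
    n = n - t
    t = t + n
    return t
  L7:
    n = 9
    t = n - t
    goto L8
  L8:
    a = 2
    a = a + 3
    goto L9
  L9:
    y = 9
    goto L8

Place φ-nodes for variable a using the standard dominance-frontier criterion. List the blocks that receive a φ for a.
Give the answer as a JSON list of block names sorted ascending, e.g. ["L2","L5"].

idom tree: L1←L0 L2←L1 L3←L0 L4←L1 L5←L2 L6←L5 L7←L0 L8←L7 L9←L8
Dom at joins:
  L1: preds {L0,L2}: {L0} ∩ {L0,L1,L2} = {L0}; idom=L0
  L7: preds {L0,L4}: {L0} ∩ {L0,L1,L4} = {L0}; idom=L0
  L8: preds {L7,L9}: {L0,L7} ∩ {L0,L7,L8,L9} = {L0,L7}; idom=L7

DF derivation:
  L1←L0: walk · to L0
  L1←L2: walk L2→L1 to L0
  L7←L0: walk · to L0
  L7←L4: walk L4→L1 to L0
  L8←L7: walk · to L7
  L8←L9: walk L9→L8 to L7
  L0 → ∅
  L1 → {L1,L7}
  L2 → {L1}
  L3 → ∅
  L4 → {L7}
  L5 → ∅
  L6 → ∅
  L7 → ∅
  L8 → {L8}
  L9 → {L8}

φ for a: defs {L8}
  DF⁺ = {L8}

Answer: ["L8"]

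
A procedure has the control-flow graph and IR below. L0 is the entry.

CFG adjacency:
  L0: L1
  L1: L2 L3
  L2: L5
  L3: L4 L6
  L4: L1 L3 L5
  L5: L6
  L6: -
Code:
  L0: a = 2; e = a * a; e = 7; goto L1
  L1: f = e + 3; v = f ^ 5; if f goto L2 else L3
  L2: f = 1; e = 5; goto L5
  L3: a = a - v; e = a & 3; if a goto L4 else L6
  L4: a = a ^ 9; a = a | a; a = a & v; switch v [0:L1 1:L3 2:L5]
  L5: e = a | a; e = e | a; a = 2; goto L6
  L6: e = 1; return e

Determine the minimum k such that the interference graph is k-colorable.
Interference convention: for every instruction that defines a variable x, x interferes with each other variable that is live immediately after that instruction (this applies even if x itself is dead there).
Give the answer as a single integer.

Answer: 3

Working:
Per-block:
  L0: {a,e} / ∅
  L1: {f,v} / {e}
  L2: {e,f} / ∅
  L3: {a,e} / {a,v}
  L4: {a} / {a,v}
  L5: {a,e} / {a}
  L6: {e} / ∅

Liveness:
  L0: in=∅ out={a,e}
  L1: in={a,e} out={a,v}
  L2: in={a} out={a}
  L3: in={a,v} out={a,e,v}
  L4: in={a,e,v} out={a,e,v}
  L5: in={a} out=∅
  L6: in=∅ out=∅

Interfere edges:
  a — {e,f,v}
  e — {a,v}
  f — {a,v}
  v — {a,e,f}

Colouring:
  lower bound: {a,e,v} mutually conflict ⇒ χ ≥ 3
  assign a→R0 e→R2 f→R2 v→R1 — no edge inside a register ⇒ χ ≤ 3
  χ = 3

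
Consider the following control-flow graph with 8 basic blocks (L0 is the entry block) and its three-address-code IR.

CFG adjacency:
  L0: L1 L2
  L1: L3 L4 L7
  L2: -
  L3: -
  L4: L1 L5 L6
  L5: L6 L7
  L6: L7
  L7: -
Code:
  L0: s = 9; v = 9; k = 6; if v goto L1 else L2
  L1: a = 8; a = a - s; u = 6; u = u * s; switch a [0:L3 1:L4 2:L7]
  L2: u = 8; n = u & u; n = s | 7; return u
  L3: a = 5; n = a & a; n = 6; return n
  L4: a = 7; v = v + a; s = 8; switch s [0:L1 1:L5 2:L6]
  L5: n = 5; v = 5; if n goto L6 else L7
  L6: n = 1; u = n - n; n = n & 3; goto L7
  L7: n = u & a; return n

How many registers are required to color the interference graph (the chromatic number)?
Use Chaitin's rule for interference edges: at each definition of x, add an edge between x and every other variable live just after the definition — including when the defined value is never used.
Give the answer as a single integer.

Per-block:
  L0 def {k,s,v} use ∅
  L1 def {a,u} use {s}
  L2 def {n,u} use {s}
  L3 def {a,n} use ∅
  L4 def {a,s,v} use {v}
  L5 def {n,v} use ∅
  L6 def {n,u} use ∅
  L7 def {n} use {a,u}

Live sets:
  L0 li=∅ lo={s,v}
  L1 li={s,v} lo={a,u,v}
  L2 li={s} lo=∅
  L3 li=∅ lo=∅
  L4 li={u,v} lo={a,s,u,v}
  L5 li={a,u} lo={a,u}
  L6 li={a} lo={a,u}
  L7 li={a,u} lo=∅

Interfere edges:
  a: {n,s,u,v}
  k: {s,v}
  n: {a,s,u,v}
  s: {a,k,n,u,v}
  u: {a,n,s,v}
  v: {a,k,n,s,u}

Colouring:
  clique {a,n,s,u,v} ⇒ need ≥ 5
  assign a→R2 k→R2 n→R3 s→R0 u→R4 v→R1 — no edge inside a register ⇒ χ ≤ 5
  χ = 5

Answer: 5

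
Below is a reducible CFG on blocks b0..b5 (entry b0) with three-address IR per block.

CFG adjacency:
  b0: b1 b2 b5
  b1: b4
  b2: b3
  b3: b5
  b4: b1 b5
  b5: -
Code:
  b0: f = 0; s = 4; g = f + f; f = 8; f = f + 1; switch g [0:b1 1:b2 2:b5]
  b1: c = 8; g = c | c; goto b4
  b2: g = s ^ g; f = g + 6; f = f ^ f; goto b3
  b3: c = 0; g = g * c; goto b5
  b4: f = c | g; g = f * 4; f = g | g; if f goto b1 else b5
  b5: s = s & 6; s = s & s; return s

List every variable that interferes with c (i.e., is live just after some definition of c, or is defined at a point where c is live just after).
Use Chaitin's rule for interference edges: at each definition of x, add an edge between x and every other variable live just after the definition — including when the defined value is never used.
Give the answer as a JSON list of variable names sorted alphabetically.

Answer: ["g", "s"]

Analysis:
Block summaries:
  b0 def {f,g,s} use ∅
  b1 def {c,g} use ∅
  b2 def {f,g} use {g,s}
  b3 def {c,g} use {g}
  b4 def {f,g} use {c,g}
  b5 def {s} use {s}

Backward fixpoint:
  b0: in=∅ out={g,s}
  b1: in={s} out={c,g,s}
  b2: in={g,s} out={g,s}
  b3: in={g,s} out={s}
  b4: in={c,g,s} out={s}
  b5: in={s} out=∅

Interference:
  c↔{g,s}
  f↔{g,s}
  g↔{c,f,s}
  s↔{c,f,g}

N(c) = ["g", "s"]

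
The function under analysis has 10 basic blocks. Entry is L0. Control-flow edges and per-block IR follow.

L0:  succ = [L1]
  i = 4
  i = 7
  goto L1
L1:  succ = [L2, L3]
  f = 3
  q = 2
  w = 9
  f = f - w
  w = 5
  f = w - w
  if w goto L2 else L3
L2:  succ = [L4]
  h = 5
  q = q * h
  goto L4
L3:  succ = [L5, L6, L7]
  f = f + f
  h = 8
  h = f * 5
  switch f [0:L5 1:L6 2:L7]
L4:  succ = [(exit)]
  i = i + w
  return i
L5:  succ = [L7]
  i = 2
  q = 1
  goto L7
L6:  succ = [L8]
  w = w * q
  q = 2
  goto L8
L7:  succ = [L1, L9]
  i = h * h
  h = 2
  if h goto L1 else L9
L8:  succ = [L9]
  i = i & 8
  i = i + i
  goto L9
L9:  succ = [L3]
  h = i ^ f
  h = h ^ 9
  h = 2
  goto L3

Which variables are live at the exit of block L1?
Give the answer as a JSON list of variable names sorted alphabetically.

Block summaries:
  L0 def {i} use ∅
  L1 def {f,q,w} use ∅
  L2 def {h,q} use {q}
  L3 def {f,h} use {f}
  L4 def {i} use {i,w}
  L5 def {i,q} use ∅
  L6 def {q,w} use {q,w}
  L7 def {h,i} use {h}
  L8 def {i} use {i}
  L9 def {h} use {f,i}

Live sets:
  L0: in=∅ out={i}
  L1: in={i} out={f,i,q,w}
  L2: in={i,q,w} out={i,w}
  L3: in={f,i,q,w} out={f,h,i,q,w}
  L4: in={i,w} out=∅
  L5: in={f,h,w} out={f,h,q,w}
  L6: in={f,i,q,w} out={f,i,q,w}
  L7: in={f,h,q,w} out={f,i,q,w}
  L8: in={f,i,q,w} out={f,i,q,w}
  L9: in={f,i,q,w} out={f,i,q,w}

live-out(L1) = ["f", "i", "q", "w"]

Answer: ["f", "i", "q", "w"]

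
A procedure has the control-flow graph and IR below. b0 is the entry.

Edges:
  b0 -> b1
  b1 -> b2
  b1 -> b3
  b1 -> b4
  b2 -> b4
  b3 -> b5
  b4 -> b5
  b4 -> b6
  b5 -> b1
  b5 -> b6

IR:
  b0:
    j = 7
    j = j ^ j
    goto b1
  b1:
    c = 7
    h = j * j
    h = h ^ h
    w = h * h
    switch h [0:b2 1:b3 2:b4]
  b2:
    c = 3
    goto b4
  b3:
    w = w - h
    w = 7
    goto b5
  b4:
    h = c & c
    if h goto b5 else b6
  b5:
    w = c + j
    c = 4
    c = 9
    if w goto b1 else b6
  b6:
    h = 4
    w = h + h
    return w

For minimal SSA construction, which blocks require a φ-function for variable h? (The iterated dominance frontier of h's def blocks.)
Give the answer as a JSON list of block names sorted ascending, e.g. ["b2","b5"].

Answer: ["b1", "b5", "b6"]

Derivation:
idom tree: b1←b0 b2←b1 b3←b1 b4←b1 b5←b1 b6←b1
Join-block Dom:
  b1: preds {b0,b5}: {b0} ∩ {b0,b1,b5} = {b0}; idom=b0
  b4: preds {b1,b2}: {b0,b1} ∩ {b0,b1,b2} = {b0,b1}; idom=b1
  b5: preds {b3,b4}: {b0,b1,b3} ∩ {b0,b1,b4} = {b0,b1}; idom=b1
  b6: preds {b4,b5}: {b0,b1,b4} ∩ {b0,b1,b5} = {b0,b1}; idom=b1

DF derivation:
  join b1 pred b0: · stop@b0
  join b1 pred b5: b5→b1 stop@b0
  join b4 pred b1: · stop@b1
  join b4 pred b2: b2 stop@b1
  join b5 pred b3: b3 stop@b1
  join b5 pred b4: b4 stop@b1
  join b6 pred b4: b4 stop@b1
  join b6 pred b5: b5 stop@b1
  b0 → ∅
  b1 → {b1}
  b2 → {b4}
  b3 → {b5}
  b4 → {b5,b6}
  b5 → {b1,b6}
  b6 → ∅

φ for h: defs {b1,b4,b6}
  DF⁺ = {b1,b5,b6}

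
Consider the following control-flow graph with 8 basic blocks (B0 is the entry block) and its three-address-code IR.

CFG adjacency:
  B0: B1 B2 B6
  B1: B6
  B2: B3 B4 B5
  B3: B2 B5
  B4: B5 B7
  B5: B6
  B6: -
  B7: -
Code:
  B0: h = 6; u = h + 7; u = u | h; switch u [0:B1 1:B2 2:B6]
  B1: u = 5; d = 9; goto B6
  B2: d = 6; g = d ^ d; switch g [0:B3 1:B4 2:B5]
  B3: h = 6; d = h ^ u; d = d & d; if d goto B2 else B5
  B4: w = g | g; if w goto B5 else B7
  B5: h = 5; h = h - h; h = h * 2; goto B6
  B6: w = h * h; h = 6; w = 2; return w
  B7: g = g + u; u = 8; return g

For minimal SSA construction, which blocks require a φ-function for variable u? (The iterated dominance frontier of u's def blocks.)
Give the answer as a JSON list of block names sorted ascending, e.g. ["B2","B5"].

idom tree: B1←B0 B2←B0 B3←B2 B4←B2 B5←B2 B6←B0 B7←B4
Dom∩ at merges:
  B2: preds {B0,B3}: {B0} ∩ {B0,B2,B3} = {B0}; idom=B0
  B5: preds {B2,B3,B4}: {B0,B2} ∩ {B0,B2,B3} ∩ {B0,B2,B4} = {B0,B2}; idom=B2
  B6: preds {B0,B1,B5}: {B0} ∩ {B0,B1} ∩ {B0,B2,B5} = {B0}; idom=B0

Frontier:
  join B2 pred B0: · stop@B0
  join B2 pred B3: B3→B2 stop@B0
  join B5 pred B2: · stop@B2
  join B5 pred B3: B3 stop@B2
  join B5 pred B4: B4 stop@B2
  join B6 pred B0: · stop@B0
  join B6 pred B1: B1 stop@B0
  join B6 pred B5: B5→B2 stop@B0
  B0 → ∅
  B1 → {B6}
  B2 → {B2,B6}
  B3 → {B2,B5}
  B4 → {B5}
  B5 → {B6}
  B6 → ∅
  B7 → ∅

φ for u: defs {B0,B1,B7}
  DF⁺ = {B6}

Answer: ["B6"]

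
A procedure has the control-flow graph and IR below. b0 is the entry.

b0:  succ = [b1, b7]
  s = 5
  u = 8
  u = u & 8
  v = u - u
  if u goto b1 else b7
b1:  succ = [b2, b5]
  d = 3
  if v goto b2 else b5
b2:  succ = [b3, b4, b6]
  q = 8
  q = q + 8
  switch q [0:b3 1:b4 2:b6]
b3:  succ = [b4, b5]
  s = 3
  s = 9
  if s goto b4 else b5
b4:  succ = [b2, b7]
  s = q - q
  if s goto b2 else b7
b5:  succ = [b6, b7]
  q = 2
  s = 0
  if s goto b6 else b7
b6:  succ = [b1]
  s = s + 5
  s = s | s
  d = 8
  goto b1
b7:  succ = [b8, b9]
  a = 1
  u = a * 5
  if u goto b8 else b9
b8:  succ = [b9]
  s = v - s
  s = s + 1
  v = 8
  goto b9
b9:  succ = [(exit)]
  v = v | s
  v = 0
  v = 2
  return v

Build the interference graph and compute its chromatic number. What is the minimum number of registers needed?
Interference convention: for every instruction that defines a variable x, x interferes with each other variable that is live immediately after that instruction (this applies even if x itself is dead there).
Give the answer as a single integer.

def/use:
  b0: {s,u,v} / ∅
  b1: {d} / {v}
  b2: {q} / ∅
  b3: {s} / ∅
  b4: {s} / {q}
  b5: {q,s} / ∅
  b6: {d,s} / {s}
  b7: {a,u} / ∅
  b8: {s,v} / {s,v}
  b9: {v} / {s,v}

Backward fixpoint:
  b0: in=∅ out={s,v}
  b1: in={s,v} out={s,v}
  b2: in={s,v} out={q,s,v}
  b3: in={q,v} out={q,v}
  b4: in={q,v} out={s,v}
  b5: in={v} out={s,v}
  b6: in={s,v} out={s,v}
  b7: in={s,v} out={s,v}
  b8: in={s,v} out={s,v}
  b9: in={s,v} out=∅

Interference:
  a: {s,v}
  d: {s,v}
  q: {s,v}
  s: {a,d,q,u,v}
  u: {s,v}
  v: {a,d,q,s,u}

Colouring:
  {a,s,v} pairwise interfere (3-clique) ⇒ χ ≥ 3
  3-colouring: c0={s}  c1={v}  c2={a,d,q,u}
  χ = 3

Answer: 3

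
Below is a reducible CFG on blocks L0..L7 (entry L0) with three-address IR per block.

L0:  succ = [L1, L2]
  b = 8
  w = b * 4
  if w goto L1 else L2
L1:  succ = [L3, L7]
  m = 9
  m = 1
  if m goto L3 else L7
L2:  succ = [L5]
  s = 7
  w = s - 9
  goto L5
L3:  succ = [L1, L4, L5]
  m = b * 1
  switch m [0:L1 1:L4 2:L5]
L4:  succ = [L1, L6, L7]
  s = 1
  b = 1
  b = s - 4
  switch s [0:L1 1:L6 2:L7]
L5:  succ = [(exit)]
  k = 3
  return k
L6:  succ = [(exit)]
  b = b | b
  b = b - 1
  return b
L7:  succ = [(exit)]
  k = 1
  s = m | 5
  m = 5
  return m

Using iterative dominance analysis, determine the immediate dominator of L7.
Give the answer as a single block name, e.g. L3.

idom tree: L1←L0 L2←L0 L3←L1 L4←L3 L5←L0 L6←L4 L7←L1
Dom at joins:
  L1: preds {L0,L3,L4}: {L0} ∩ {L0,L1,L3} ∩ {L0,L1,L3,L4} = {L0}; idom=L0
  L5: preds {L2,L3}: {L0,L2} ∩ {L0,L1,L3} = {L0}; idom=L0
  L7: preds {L1,L4}: {L0,L1} ∩ {L0,L1,L3,L4} = {L0,L1}; idom=L1

idom(L7) = L1

Answer: L1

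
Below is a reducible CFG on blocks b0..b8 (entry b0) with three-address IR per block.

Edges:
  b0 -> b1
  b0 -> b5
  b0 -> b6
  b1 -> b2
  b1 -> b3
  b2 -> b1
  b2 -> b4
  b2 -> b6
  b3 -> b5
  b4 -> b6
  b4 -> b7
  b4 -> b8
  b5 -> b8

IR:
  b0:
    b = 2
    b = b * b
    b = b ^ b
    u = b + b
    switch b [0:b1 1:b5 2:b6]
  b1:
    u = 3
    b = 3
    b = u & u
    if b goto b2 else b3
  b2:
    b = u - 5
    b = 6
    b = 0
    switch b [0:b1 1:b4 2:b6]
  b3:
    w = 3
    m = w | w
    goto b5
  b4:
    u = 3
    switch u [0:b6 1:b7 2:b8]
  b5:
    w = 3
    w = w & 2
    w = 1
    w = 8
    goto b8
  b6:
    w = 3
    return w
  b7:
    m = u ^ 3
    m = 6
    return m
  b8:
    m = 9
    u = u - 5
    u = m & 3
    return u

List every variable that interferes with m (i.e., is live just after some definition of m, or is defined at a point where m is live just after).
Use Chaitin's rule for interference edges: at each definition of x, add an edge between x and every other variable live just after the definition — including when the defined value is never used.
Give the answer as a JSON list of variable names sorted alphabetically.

Answer: ["u"]

Analysis:
def/use:
  b0: {b,u} / ∅
  b1: {b,u} / ∅
  b2: {b} / {u}
  b3: {m,w} / ∅
  b4: {u} / ∅
  b5: {w} / ∅
  b6: {w} / ∅
  b7: {m} / {u}
  b8: {m,u} / {u}

Backward fixpoint:
  b0: in=∅ out={u}
  b1: in=∅ out={u}
  b2: in={u} out=∅
  b3: in={u} out={u}
  b4: in=∅ out={u}
  b5: in={u} out={u}
  b6: in=∅ out=∅
  b7: in={u} out=∅
  b8: in={u} out=∅

Conflict graph:
  b: {u}
  m: {u}
  u: {b,m,w}
  w: {u}

N(m) = ["u"]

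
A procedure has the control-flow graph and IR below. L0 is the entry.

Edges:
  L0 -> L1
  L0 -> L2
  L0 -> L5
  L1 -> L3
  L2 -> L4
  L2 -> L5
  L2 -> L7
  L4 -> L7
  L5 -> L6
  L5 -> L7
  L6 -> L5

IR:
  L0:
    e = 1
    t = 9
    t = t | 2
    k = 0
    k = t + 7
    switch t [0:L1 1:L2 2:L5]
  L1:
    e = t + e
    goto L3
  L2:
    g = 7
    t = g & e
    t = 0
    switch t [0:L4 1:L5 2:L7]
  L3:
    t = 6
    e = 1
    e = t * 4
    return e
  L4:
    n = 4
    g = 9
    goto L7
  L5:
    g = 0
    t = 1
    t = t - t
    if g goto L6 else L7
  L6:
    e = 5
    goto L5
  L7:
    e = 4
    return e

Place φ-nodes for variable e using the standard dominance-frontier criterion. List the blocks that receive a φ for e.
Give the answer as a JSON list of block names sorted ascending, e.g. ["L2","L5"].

idom tree: L1←L0 L2←L0 L3←L1 L4←L2 L5←L0 L6←L5 L7←L0
Dom at joins:
  L5: preds {L0,L2,L6}: {L0} ∩ {L0,L2} ∩ {L0,L5,L6} = {L0}; idom=L0
  L7: preds {L2,L4,L5}: {L0,L2} ∩ {L0,L2,L4} ∩ {L0,L5} = {L0}; idom=L0

DF derivation:
  join L5 pred L0: · stop@L0
  join L5 pred L2: L2 stop@L0
  join L5 pred L6: L6→L5 stop@L0
  join L7 pred L2: L2 stop@L0
  join L7 pred L4: L4→L2 stop@L0
  join L7 pred L5: L5 stop@L0
  DF(L0)=∅
  DF(L1)=∅
  DF(L2)={L5,L7}
  DF(L3)=∅
  DF(L4)={L7}
  DF(L5)={L5,L7}
  DF(L6)={L5}
  DF(L7)=∅

φ for e: defs {L0,L1,L3,L6,L7}
  DF⁺ = {L5,L7}

Answer: ["L5", "L7"]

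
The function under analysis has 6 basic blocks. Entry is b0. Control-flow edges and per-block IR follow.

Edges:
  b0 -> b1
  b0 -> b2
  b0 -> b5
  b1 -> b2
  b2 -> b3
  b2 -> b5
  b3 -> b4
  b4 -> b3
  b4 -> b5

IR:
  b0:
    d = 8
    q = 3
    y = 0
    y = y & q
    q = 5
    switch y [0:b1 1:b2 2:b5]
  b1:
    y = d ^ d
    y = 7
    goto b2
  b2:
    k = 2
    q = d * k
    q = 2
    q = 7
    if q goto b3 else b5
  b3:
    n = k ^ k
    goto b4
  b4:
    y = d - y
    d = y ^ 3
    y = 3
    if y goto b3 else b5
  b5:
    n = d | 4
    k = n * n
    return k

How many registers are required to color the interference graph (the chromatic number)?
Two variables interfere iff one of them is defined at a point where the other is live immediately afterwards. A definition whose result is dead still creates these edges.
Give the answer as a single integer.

def/use:
  b0: def={d,q,y} ue=∅
  b1: def={y} ue={d}
  b2: def={k,q} ue={d}
  b3: def={n} ue={k}
  b4: def={d,y} ue={d,y}
  b5: def={k,n} ue={d}

Live sets:
  b0: in=∅ out={d,y}
  b1: in={d} out={d,y}
  b2: in={d,y} out={d,k,y}
  b3: in={d,k,y} out={d,k,y}
  b4: in={d,k,y} out={d,k,y}
  b5: in={d} out=∅

Interfere edges:
  d — {k,n,q,y}
  k — {d,n,q,y}
  n — {d,k,y}
  q — {d,k,y}
  y — {d,k,n,q}

Chromatic number:
  {d,k,n,y} pairwise interfere (4-clique) ⇒ χ ≥ 4
  4-colouring: r0={d}  r1={k}  r2={y}  r3={n,q}
  χ = 4

Answer: 4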